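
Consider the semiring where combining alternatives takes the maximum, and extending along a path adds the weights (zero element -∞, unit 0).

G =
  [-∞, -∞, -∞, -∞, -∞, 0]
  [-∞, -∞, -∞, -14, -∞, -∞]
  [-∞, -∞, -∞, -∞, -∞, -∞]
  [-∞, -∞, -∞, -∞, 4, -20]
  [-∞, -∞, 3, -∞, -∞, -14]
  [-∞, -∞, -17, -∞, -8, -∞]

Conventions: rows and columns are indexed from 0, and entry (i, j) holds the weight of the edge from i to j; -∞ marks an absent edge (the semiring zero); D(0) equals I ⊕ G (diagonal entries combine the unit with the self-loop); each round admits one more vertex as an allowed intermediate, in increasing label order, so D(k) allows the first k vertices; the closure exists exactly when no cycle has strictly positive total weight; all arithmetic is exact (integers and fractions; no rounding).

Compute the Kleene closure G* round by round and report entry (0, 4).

D(0):
  [0, -∞, -∞, -∞, -∞, 0]
  [-∞, 0, -∞, -14, -∞, -∞]
  [-∞, -∞, 0, -∞, -∞, -∞]
  [-∞, -∞, -∞, 0, 4, -20]
  [-∞, -∞, 3, -∞, 0, -14]
  [-∞, -∞, -17, -∞, -8, 0]
D(1):
  [0, -∞, -∞, -∞, -∞, 0]
  [-∞, 0, -∞, -14, -∞, -∞]
  [-∞, -∞, 0, -∞, -∞, -∞]
  [-∞, -∞, -∞, 0, 4, -20]
  [-∞, -∞, 3, -∞, 0, -14]
  [-∞, -∞, -17, -∞, -8, 0]
D(2):
  [0, -∞, -∞, -∞, -∞, 0]
  [-∞, 0, -∞, -14, -∞, -∞]
  [-∞, -∞, 0, -∞, -∞, -∞]
  [-∞, -∞, -∞, 0, 4, -20]
  [-∞, -∞, 3, -∞, 0, -14]
  [-∞, -∞, -17, -∞, -8, 0]
D(3):
  [0, -∞, -∞, -∞, -∞, 0]
  [-∞, 0, -∞, -14, -∞, -∞]
  [-∞, -∞, 0, -∞, -∞, -∞]
  [-∞, -∞, -∞, 0, 4, -20]
  [-∞, -∞, 3, -∞, 0, -14]
  [-∞, -∞, -17, -∞, -8, 0]
D(4):
  [0, -∞, -∞, -∞, -∞, 0]
  [-∞, 0, -∞, -14, -10, -34]
  [-∞, -∞, 0, -∞, -∞, -∞]
  [-∞, -∞, -∞, 0, 4, -20]
  [-∞, -∞, 3, -∞, 0, -14]
  [-∞, -∞, -17, -∞, -8, 0]
D(5):
  [0, -∞, -∞, -∞, -∞, 0]
  [-∞, 0, -7, -14, -10, -24]
  [-∞, -∞, 0, -∞, -∞, -∞]
  [-∞, -∞, 7, 0, 4, -10]
  [-∞, -∞, 3, -∞, 0, -14]
  [-∞, -∞, -5, -∞, -8, 0]
D(6):
  [0, -∞, -5, -∞, -8, 0]
  [-∞, 0, -7, -14, -10, -24]
  [-∞, -∞, 0, -∞, -∞, -∞]
  [-∞, -∞, 7, 0, 4, -10]
  [-∞, -∞, 3, -∞, 0, -14]
  [-∞, -∞, -5, -∞, -8, 0]
Answer: G*[0][4] = -8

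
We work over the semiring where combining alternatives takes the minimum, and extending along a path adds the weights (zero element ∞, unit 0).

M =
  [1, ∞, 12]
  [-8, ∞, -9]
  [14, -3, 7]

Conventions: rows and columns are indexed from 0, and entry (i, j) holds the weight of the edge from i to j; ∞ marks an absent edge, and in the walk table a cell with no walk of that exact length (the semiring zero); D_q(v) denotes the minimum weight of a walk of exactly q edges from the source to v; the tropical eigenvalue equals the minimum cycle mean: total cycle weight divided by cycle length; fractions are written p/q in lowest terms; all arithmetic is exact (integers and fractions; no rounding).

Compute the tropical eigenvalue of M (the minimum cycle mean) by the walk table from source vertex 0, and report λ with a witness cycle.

q=0: [0, ∞, ∞]
q=1: [1, ∞, 12]
q=2: [2, 9, 13]
q=3: [1, 10, 0]
Optimal cycle mean attained by: cycle 1->2->1, total (-9) + (-3), length 2.
Answer: λ = -6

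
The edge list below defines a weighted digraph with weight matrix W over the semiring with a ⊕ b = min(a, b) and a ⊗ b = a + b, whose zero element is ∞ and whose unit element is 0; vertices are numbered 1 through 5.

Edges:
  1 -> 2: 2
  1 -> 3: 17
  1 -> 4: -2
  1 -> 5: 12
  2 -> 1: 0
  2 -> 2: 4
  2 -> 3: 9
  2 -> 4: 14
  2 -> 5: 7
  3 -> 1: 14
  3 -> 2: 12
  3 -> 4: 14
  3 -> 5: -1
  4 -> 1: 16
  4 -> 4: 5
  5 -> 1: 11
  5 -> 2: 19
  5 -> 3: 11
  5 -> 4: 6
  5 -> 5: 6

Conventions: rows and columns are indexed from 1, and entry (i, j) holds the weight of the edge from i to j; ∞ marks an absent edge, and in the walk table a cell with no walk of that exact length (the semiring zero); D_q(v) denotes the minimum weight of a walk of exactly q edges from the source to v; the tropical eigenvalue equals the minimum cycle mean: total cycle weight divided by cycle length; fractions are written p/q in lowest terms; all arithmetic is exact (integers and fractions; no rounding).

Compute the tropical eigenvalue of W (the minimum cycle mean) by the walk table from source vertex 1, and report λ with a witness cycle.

q=0: [0, ∞, ∞, ∞, ∞]
q=1: [∞, 2, 17, -2, 12]
q=2: [2, 6, 11, 3, 9]
q=3: [6, 4, 15, 0, 10]
q=4: [4, 8, 13, 4, 11]
q=5: [8, 6, 17, 2, 12]
Optimal cycle mean attained by: cycle 1->2->1, total 2 + 0, length 2.
Answer: λ = 1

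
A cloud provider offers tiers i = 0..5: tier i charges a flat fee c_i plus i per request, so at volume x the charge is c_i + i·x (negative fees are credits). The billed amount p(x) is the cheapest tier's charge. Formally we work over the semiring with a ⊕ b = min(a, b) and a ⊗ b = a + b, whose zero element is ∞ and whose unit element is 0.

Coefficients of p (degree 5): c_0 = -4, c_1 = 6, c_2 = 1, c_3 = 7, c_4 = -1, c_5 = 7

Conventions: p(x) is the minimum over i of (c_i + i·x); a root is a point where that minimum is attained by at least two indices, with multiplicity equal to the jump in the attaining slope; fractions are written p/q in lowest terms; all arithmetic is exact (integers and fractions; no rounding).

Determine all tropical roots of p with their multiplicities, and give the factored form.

hull edge (i=0, c=-4) to (i=4, c=-1): slope 3/4, span 4
hull edge (i=4, c=-1) to (i=5, c=7): slope 8, span 1
Factored form: p(x) = 7 ⊗ (x ⊕ (-8)) ⊗ (x ⊕ (-3/4)) ⊗ (x ⊕ (-3/4)) ⊗ (x ⊕ (-3/4)) ⊗ (x ⊕ (-3/4))
Answer: roots = -8 (mult 1), -3/4 (mult 4)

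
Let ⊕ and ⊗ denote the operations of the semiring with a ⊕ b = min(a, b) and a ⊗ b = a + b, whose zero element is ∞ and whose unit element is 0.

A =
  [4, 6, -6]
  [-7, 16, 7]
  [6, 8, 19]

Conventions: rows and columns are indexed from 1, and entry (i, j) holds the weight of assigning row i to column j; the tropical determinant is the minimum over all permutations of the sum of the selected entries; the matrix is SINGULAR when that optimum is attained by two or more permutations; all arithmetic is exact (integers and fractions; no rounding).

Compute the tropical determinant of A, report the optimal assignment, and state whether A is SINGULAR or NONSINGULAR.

σ = (1, 2, 3): 4 + 16 + 19 = 39
σ = (1, 3, 2): 4 + 7 + 8 = 19
σ = (2, 1, 3): 6 + (-7) + 19 = 18
σ = (2, 3, 1): 6 + 7 + 6 = 19
σ = (3, 1, 2): (-6) + (-7) + 8 = -5
σ = (3, 2, 1): (-6) + 16 + 6 = 16
Optimal value attained by: σ = (3, 1, 2).
Answer: det⊕(A) = -5; verdict: NONSINGULAR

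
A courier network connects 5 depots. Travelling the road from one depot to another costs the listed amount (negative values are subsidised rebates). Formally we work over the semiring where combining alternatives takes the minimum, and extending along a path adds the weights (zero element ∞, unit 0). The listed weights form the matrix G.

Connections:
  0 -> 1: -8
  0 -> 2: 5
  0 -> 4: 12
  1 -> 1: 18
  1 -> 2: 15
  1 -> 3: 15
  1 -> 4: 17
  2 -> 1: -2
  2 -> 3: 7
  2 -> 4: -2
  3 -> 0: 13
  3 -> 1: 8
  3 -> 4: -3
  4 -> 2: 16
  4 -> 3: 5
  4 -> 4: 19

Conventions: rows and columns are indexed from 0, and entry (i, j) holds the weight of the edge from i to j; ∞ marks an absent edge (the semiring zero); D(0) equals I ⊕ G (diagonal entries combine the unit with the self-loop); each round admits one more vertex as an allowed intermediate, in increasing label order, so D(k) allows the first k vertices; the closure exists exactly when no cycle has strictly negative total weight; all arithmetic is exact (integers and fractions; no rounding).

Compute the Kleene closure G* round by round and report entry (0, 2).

D(0):
  [0, -8, 5, ∞, 12]
  [∞, 0, 15, 15, 17]
  [∞, -2, 0, 7, -2]
  [13, 8, ∞, 0, -3]
  [∞, ∞, 16, 5, 0]
D(1):
  [0, -8, 5, ∞, 12]
  [∞, 0, 15, 15, 17]
  [∞, -2, 0, 7, -2]
  [13, 5, 18, 0, -3]
  [∞, ∞, 16, 5, 0]
D(2):
  [0, -8, 5, 7, 9]
  [∞, 0, 15, 15, 17]
  [∞, -2, 0, 7, -2]
  [13, 5, 18, 0, -3]
  [∞, ∞, 16, 5, 0]
D(3):
  [0, -8, 5, 7, 3]
  [∞, 0, 15, 15, 13]
  [∞, -2, 0, 7, -2]
  [13, 5, 18, 0, -3]
  [∞, 14, 16, 5, 0]
D(4):
  [0, -8, 5, 7, 3]
  [28, 0, 15, 15, 12]
  [20, -2, 0, 7, -2]
  [13, 5, 18, 0, -3]
  [18, 10, 16, 5, 0]
D(5):
  [0, -8, 5, 7, 3]
  [28, 0, 15, 15, 12]
  [16, -2, 0, 3, -2]
  [13, 5, 13, 0, -3]
  [18, 10, 16, 5, 0]
Answer: G*[0][2] = 5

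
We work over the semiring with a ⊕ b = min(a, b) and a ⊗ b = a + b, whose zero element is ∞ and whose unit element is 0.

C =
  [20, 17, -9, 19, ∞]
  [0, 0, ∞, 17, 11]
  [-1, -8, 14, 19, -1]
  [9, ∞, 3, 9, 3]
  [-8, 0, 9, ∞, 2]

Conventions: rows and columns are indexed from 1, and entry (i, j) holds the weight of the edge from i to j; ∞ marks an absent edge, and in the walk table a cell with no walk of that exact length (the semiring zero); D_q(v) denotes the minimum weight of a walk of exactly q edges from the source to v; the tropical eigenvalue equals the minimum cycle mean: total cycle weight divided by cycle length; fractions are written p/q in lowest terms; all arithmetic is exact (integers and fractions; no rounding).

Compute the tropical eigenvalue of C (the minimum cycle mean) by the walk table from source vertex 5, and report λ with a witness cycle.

q=0: [∞, ∞, ∞, ∞, 0]
q=1: [-8, 0, 9, ∞, 2]
q=2: [-6, 0, -17, 11, 4]
q=3: [-18, -25, -15, 2, -18]
q=4: [-26, -25, -27, -8, -16]
q=5: [-28, -35, -35, -8, -28]
Optimal cycle mean attained by: cycle 1->3->5->1, total (-9) + (-1) + (-8), length 3.
Answer: λ = -6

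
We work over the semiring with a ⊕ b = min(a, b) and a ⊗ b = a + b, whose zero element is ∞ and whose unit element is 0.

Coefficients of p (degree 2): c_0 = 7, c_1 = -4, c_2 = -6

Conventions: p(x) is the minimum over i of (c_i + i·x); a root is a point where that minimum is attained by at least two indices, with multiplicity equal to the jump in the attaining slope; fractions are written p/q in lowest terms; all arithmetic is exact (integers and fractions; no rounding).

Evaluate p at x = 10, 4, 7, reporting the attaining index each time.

p(10) = min(7+0·10=7, -4+1·10=6, -6+2·10=14) = 6 (attained by i=1)
p(4) = min(7+0·4=7, -4+1·4=0, -6+2·4=2) = 0 (attained by i=1)
p(7) = min(7+0·7=7, -4+1·7=3, -6+2·7=8) = 3 (attained by i=1)
Answer: p(10) = 6; p(4) = 0; p(7) = 3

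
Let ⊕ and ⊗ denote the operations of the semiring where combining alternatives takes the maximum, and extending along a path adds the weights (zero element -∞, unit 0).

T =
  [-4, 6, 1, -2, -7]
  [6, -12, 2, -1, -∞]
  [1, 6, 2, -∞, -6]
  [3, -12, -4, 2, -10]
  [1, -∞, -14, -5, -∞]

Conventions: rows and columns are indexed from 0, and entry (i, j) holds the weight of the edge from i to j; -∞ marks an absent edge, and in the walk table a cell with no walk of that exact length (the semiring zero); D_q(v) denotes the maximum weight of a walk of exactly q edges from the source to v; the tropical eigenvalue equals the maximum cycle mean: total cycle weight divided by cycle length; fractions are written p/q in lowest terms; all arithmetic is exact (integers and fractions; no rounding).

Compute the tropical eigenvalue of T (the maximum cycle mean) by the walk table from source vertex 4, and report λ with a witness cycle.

q=0: [-∞, -∞, -∞, -∞, 0]
q=1: [1, -∞, -14, -5, -∞]
q=2: [-2, 7, 2, -1, -6]
q=3: [13, 8, 9, 6, -4]
q=4: [14, 19, 14, 11, 6]
q=5: [25, 20, 21, 18, 8]
Optimal cycle mean attained by: cycle 0->1->0, total 6 + 6, length 2.
Answer: λ = 6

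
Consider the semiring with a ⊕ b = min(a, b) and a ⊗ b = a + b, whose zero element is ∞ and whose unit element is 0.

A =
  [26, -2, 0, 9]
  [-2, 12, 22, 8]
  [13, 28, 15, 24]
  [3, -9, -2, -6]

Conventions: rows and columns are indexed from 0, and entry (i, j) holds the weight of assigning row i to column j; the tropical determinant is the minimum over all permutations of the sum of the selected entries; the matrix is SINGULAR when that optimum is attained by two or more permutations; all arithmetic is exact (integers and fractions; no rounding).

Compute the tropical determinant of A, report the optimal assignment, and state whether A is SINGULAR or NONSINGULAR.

σ = (0, 1, 2, 3): 26 + 12 + 15 + (-6) = 47
σ = (0, 1, 3, 2): 26 + 12 + 24 + (-2) = 60
σ = (0, 2, 1, 3): 26 + 22 + 28 + (-6) = 70
σ = (0, 2, 3, 1): 26 + 22 + 24 + (-9) = 63
σ = (0, 3, 1, 2): 26 + 8 + 28 + (-2) = 60
σ = (0, 3, 2, 1): 26 + 8 + 15 + (-9) = 40
σ = (1, 0, 2, 3): (-2) + (-2) + 15 + (-6) = 5
σ = (1, 0, 3, 2): (-2) + (-2) + 24 + (-2) = 18
σ = (1, 2, 0, 3): (-2) + 22 + 13 + (-6) = 27
σ = (1, 2, 3, 0): (-2) + 22 + 24 + 3 = 47
σ = (1, 3, 0, 2): (-2) + 8 + 13 + (-2) = 17
σ = (1, 3, 2, 0): (-2) + 8 + 15 + 3 = 24
σ = (2, 0, 1, 3): 0 + (-2) + 28 + (-6) = 20
σ = (2, 0, 3, 1): 0 + (-2) + 24 + (-9) = 13
σ = (2, 1, 0, 3): 0 + 12 + 13 + (-6) = 19
σ = (2, 1, 3, 0): 0 + 12 + 24 + 3 = 39
σ = (2, 3, 0, 1): 0 + 8 + 13 + (-9) = 12
σ = (2, 3, 1, 0): 0 + 8 + 28 + 3 = 39
σ = (3, 0, 1, 2): 9 + (-2) + 28 + (-2) = 33
σ = (3, 0, 2, 1): 9 + (-2) + 15 + (-9) = 13
σ = (3, 1, 0, 2): 9 + 12 + 13 + (-2) = 32
σ = (3, 1, 2, 0): 9 + 12 + 15 + 3 = 39
σ = (3, 2, 0, 1): 9 + 22 + 13 + (-9) = 35
σ = (3, 2, 1, 0): 9 + 22 + 28 + 3 = 62
Optimal value attained by: σ = (1, 0, 2, 3).
Answer: det⊕(A) = 5; verdict: NONSINGULAR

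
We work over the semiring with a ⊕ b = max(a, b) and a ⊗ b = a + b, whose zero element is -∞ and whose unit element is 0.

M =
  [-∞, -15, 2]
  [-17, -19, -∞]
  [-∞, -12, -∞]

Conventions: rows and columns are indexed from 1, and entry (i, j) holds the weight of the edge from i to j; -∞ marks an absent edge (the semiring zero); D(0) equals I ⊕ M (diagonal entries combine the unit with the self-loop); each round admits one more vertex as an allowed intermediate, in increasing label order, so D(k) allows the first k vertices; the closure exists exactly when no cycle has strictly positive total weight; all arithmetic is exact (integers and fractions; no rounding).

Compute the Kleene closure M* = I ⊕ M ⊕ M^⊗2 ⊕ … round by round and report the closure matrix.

D(0):
  [0, -15, 2]
  [-17, 0, -∞]
  [-∞, -12, 0]
D(1):
  [0, -15, 2]
  [-17, 0, -15]
  [-∞, -12, 0]
D(2):
  [0, -15, 2]
  [-17, 0, -15]
  [-29, -12, 0]
D(3):
  [0, -10, 2]
  [-17, 0, -15]
  [-29, -12, 0]
Answer: M* = [[0, -10, 2], [-17, 0, -15], [-29, -12, 0]]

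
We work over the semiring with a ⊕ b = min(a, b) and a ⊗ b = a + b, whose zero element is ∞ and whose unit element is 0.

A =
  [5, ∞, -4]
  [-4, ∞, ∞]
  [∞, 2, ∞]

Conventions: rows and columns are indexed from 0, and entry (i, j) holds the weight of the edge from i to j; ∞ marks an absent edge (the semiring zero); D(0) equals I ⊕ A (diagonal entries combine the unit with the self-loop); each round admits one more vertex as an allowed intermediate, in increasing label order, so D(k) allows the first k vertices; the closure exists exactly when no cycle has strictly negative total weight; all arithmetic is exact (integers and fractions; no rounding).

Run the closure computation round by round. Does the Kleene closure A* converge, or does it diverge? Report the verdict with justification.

D(0):
  [0, ∞, -4]
  [-4, 0, ∞]
  [∞, 2, 0]
D(1):
  [0, ∞, -4]
  [-4, 0, -8]
  [∞, 2, 0]
Detection: at round 2, diagonal entry (2, 2) turns strictly negative.
Key observation: the cycle 2->1->0->2 has total weight 2 + (-4) + (-4), which is strictly negative.
Answer: DIVERGES — negative cycle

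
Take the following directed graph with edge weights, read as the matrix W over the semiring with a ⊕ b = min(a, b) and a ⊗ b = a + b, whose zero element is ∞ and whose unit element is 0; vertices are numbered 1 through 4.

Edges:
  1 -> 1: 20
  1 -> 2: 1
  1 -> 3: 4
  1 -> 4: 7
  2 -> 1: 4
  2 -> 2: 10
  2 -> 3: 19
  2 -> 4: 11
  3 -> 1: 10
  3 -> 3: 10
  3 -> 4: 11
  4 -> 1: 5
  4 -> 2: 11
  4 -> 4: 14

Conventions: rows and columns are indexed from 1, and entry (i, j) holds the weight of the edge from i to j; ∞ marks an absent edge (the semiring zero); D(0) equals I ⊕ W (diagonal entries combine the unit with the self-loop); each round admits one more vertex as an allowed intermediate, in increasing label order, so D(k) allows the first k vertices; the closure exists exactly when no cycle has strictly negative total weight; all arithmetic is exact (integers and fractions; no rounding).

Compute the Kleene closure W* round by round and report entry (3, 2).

D(0):
  [0, 1, 4, 7]
  [4, 0, 19, 11]
  [10, ∞, 0, 11]
  [5, 11, ∞, 0]
D(1):
  [0, 1, 4, 7]
  [4, 0, 8, 11]
  [10, 11, 0, 11]
  [5, 6, 9, 0]
D(2):
  [0, 1, 4, 7]
  [4, 0, 8, 11]
  [10, 11, 0, 11]
  [5, 6, 9, 0]
D(3):
  [0, 1, 4, 7]
  [4, 0, 8, 11]
  [10, 11, 0, 11]
  [5, 6, 9, 0]
D(4):
  [0, 1, 4, 7]
  [4, 0, 8, 11]
  [10, 11, 0, 11]
  [5, 6, 9, 0]
Answer: W*[3][2] = 11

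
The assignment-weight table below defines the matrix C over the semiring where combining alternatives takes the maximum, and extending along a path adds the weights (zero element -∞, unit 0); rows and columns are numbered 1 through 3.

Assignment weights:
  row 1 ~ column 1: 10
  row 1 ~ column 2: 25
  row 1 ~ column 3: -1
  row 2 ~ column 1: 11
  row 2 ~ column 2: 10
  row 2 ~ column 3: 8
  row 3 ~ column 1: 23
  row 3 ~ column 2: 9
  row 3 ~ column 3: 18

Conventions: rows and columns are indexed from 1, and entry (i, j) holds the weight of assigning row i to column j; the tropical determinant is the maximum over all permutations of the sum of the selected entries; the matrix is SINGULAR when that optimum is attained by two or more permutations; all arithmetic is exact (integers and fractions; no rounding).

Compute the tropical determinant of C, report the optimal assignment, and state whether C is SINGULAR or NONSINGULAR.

σ = (1, 2, 3): 10 + 10 + 18 = 38
σ = (1, 3, 2): 10 + 8 + 9 = 27
σ = (2, 1, 3): 25 + 11 + 18 = 54
σ = (2, 3, 1): 25 + 8 + 23 = 56
σ = (3, 1, 2): (-1) + 11 + 9 = 19
σ = (3, 2, 1): (-1) + 10 + 23 = 32
Optimal value attained by: σ = (2, 3, 1).
Answer: det⊕(C) = 56; verdict: NONSINGULAR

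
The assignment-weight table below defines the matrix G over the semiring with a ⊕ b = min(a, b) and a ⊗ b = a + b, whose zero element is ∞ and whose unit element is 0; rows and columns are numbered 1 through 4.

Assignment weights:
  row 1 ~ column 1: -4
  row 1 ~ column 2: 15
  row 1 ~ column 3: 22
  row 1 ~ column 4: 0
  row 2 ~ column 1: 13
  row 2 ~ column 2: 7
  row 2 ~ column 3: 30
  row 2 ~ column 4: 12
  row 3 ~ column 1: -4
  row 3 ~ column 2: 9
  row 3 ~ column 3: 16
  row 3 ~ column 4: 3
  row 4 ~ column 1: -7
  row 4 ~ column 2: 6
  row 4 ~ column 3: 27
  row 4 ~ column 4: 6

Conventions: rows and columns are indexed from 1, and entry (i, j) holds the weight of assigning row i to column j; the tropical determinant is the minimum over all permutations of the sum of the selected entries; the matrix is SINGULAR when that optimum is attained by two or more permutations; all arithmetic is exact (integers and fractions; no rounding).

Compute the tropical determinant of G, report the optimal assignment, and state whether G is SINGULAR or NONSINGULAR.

σ = (1, 2, 3, 4): (-4) + 7 + 16 + 6 = 25
σ = (1, 2, 4, 3): (-4) + 7 + 3 + 27 = 33
σ = (1, 3, 2, 4): (-4) + 30 + 9 + 6 = 41
σ = (1, 3, 4, 2): (-4) + 30 + 3 + 6 = 35
σ = (1, 4, 2, 3): (-4) + 12 + 9 + 27 = 44
σ = (1, 4, 3, 2): (-4) + 12 + 16 + 6 = 30
σ = (2, 1, 3, 4): 15 + 13 + 16 + 6 = 50
σ = (2, 1, 4, 3): 15 + 13 + 3 + 27 = 58
σ = (2, 3, 1, 4): 15 + 30 + (-4) + 6 = 47
σ = (2, 3, 4, 1): 15 + 30 + 3 + (-7) = 41
σ = (2, 4, 1, 3): 15 + 12 + (-4) + 27 = 50
σ = (2, 4, 3, 1): 15 + 12 + 16 + (-7) = 36
σ = (3, 1, 2, 4): 22 + 13 + 9 + 6 = 50
σ = (3, 1, 4, 2): 22 + 13 + 3 + 6 = 44
σ = (3, 2, 1, 4): 22 + 7 + (-4) + 6 = 31
σ = (3, 2, 4, 1): 22 + 7 + 3 + (-7) = 25
σ = (3, 4, 1, 2): 22 + 12 + (-4) + 6 = 36
σ = (3, 4, 2, 1): 22 + 12 + 9 + (-7) = 36
σ = (4, 1, 2, 3): 0 + 13 + 9 + 27 = 49
σ = (4, 1, 3, 2): 0 + 13 + 16 + 6 = 35
σ = (4, 2, 1, 3): 0 + 7 + (-4) + 27 = 30
σ = (4, 2, 3, 1): 0 + 7 + 16 + (-7) = 16
σ = (4, 3, 1, 2): 0 + 30 + (-4) + 6 = 32
σ = (4, 3, 2, 1): 0 + 30 + 9 + (-7) = 32
Optimal value attained by: σ = (4, 2, 3, 1).
Answer: det⊕(G) = 16; verdict: NONSINGULAR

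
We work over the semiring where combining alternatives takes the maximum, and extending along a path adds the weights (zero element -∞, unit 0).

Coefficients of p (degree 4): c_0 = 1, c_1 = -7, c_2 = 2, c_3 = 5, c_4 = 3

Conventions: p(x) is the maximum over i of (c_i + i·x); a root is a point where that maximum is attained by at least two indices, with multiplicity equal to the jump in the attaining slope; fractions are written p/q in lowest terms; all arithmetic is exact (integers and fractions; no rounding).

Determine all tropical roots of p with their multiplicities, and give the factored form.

hull edge (i=0, c=1) to (i=3, c=5): slope 4/3, span 3
hull edge (i=3, c=5) to (i=4, c=3): slope -2, span 1
Factored form: p(x) = 3 ⊗ (x ⊕ (-4/3)) ⊗ (x ⊕ (-4/3)) ⊗ (x ⊕ (-4/3)) ⊗ (x ⊕ 2)
Answer: roots = -4/3 (mult 3), 2 (mult 1)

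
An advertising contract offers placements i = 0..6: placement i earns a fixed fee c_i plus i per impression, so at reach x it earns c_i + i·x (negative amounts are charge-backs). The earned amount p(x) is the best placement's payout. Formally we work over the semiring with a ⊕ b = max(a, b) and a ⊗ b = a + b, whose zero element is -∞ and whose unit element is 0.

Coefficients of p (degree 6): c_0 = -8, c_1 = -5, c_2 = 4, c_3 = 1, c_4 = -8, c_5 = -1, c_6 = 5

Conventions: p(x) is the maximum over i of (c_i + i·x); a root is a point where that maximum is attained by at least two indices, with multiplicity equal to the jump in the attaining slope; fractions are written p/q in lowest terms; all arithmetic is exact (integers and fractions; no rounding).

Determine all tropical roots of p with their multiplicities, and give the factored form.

hull edge (i=0, c=-8) to (i=2, c=4): slope 6, span 2
hull edge (i=2, c=4) to (i=6, c=5): slope 1/4, span 4
Factored form: p(x) = 5 ⊗ (x ⊕ (-6)) ⊗ (x ⊕ (-6)) ⊗ (x ⊕ (-1/4)) ⊗ (x ⊕ (-1/4)) ⊗ (x ⊕ (-1/4)) ⊗ (x ⊕ (-1/4))
Answer: roots = -6 (mult 2), -1/4 (mult 4)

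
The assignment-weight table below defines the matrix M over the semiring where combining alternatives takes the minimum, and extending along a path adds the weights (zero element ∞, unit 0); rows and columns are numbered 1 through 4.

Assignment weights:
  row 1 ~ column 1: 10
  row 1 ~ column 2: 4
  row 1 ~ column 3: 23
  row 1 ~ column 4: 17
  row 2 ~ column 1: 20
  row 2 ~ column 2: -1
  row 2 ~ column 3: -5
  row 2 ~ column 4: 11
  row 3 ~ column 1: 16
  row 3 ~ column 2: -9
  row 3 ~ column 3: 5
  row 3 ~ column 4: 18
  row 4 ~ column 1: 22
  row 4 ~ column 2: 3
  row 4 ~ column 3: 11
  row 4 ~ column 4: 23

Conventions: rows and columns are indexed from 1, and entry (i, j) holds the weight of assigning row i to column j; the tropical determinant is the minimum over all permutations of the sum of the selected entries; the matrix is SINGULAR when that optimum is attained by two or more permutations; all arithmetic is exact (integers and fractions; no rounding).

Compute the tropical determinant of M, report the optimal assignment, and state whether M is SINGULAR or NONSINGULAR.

σ = (1, 2, 3, 4): 10 + (-1) + 5 + 23 = 37
σ = (1, 2, 4, 3): 10 + (-1) + 18 + 11 = 38
σ = (1, 3, 2, 4): 10 + (-5) + (-9) + 23 = 19
σ = (1, 3, 4, 2): 10 + (-5) + 18 + 3 = 26
σ = (1, 4, 2, 3): 10 + 11 + (-9) + 11 = 23
σ = (1, 4, 3, 2): 10 + 11 + 5 + 3 = 29
σ = (2, 1, 3, 4): 4 + 20 + 5 + 23 = 52
σ = (2, 1, 4, 3): 4 + 20 + 18 + 11 = 53
σ = (2, 3, 1, 4): 4 + (-5) + 16 + 23 = 38
σ = (2, 3, 4, 1): 4 + (-5) + 18 + 22 = 39
σ = (2, 4, 1, 3): 4 + 11 + 16 + 11 = 42
σ = (2, 4, 3, 1): 4 + 11 + 5 + 22 = 42
σ = (3, 1, 2, 4): 23 + 20 + (-9) + 23 = 57
σ = (3, 1, 4, 2): 23 + 20 + 18 + 3 = 64
σ = (3, 2, 1, 4): 23 + (-1) + 16 + 23 = 61
σ = (3, 2, 4, 1): 23 + (-1) + 18 + 22 = 62
σ = (3, 4, 1, 2): 23 + 11 + 16 + 3 = 53
σ = (3, 4, 2, 1): 23 + 11 + (-9) + 22 = 47
σ = (4, 1, 2, 3): 17 + 20 + (-9) + 11 = 39
σ = (4, 1, 3, 2): 17 + 20 + 5 + 3 = 45
σ = (4, 2, 1, 3): 17 + (-1) + 16 + 11 = 43
σ = (4, 2, 3, 1): 17 + (-1) + 5 + 22 = 43
σ = (4, 3, 1, 2): 17 + (-5) + 16 + 3 = 31
σ = (4, 3, 2, 1): 17 + (-5) + (-9) + 22 = 25
Optimal value attained by: σ = (1, 3, 2, 4).
Answer: det⊕(M) = 19; verdict: NONSINGULAR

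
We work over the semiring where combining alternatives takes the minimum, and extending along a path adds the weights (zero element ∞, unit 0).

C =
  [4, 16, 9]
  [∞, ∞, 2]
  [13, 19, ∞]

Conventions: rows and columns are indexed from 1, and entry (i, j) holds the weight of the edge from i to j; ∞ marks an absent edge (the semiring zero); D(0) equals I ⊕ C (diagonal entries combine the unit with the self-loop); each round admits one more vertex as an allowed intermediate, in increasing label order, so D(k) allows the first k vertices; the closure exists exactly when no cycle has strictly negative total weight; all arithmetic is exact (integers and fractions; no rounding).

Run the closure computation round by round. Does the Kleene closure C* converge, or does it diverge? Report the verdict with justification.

D(0):
  [0, 16, 9]
  [∞, 0, 2]
  [13, 19, 0]
D(1):
  [0, 16, 9]
  [∞, 0, 2]
  [13, 19, 0]
D(2):
  [0, 16, 9]
  [∞, 0, 2]
  [13, 19, 0]
D(3):
  [0, 16, 9]
  [15, 0, 2]
  [13, 19, 0]
Key observation: every diagonal entry stays at the unit through all rounds, so no improving cycle exists.
Answer: CONVERGES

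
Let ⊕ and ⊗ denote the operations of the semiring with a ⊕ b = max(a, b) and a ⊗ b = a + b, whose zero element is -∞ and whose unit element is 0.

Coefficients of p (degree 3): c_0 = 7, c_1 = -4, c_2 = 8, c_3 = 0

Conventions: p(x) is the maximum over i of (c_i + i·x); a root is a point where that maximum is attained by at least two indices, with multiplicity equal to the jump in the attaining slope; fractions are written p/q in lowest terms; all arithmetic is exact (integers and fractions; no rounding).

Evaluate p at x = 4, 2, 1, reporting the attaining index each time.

p(4) = max(7+0·4=7, -4+1·4=0, 8+2·4=16, 0+3·4=12) = 16 (attained by i=2)
p(2) = max(7+0·2=7, -4+1·2=-2, 8+2·2=12, 0+3·2=6) = 12 (attained by i=2)
p(1) = max(7+0·1=7, -4+1·1=-3, 8+2·1=10, 0+3·1=3) = 10 (attained by i=2)
Answer: p(4) = 16; p(2) = 12; p(1) = 10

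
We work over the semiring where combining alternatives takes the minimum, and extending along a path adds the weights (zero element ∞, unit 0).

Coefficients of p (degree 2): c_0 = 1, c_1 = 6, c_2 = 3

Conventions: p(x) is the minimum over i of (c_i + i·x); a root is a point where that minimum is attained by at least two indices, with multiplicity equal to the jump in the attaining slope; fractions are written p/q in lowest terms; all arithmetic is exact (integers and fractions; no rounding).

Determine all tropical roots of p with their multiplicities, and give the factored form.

hull edge (i=0, c=1) to (i=2, c=3): slope 1, span 2
Factored form: p(x) = 3 ⊗ (x ⊕ (-1)) ⊗ (x ⊕ (-1))
Answer: roots = -1 (mult 2)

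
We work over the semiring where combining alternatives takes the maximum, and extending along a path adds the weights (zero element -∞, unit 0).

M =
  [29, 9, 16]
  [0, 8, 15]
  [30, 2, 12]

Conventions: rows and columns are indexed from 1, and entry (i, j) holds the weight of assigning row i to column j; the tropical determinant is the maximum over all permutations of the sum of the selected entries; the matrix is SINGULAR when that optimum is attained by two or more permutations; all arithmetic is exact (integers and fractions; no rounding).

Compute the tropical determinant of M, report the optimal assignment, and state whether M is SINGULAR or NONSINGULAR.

σ = (1, 2, 3): 29 + 8 + 12 = 49
σ = (1, 3, 2): 29 + 15 + 2 = 46
σ = (2, 1, 3): 9 + 0 + 12 = 21
σ = (2, 3, 1): 9 + 15 + 30 = 54
σ = (3, 1, 2): 16 + 0 + 2 = 18
σ = (3, 2, 1): 16 + 8 + 30 = 54
Optimal value attained by: σ = (2, 3, 1).
Answer: det⊕(M) = 54; verdict: SINGULAR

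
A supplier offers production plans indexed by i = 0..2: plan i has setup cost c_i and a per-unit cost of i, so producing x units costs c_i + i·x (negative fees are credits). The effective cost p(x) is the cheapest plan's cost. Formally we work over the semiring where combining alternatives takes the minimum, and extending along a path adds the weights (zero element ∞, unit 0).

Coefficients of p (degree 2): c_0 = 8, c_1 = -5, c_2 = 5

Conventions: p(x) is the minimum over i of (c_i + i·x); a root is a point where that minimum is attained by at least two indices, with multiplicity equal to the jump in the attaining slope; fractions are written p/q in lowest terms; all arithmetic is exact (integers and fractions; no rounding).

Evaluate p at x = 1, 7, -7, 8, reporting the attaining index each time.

p(1) = min(8+0·1=8, -5+1·1=-4, 5+2·1=7) = -4 (attained by i=1)
p(7) = min(8+0·7=8, -5+1·7=2, 5+2·7=19) = 2 (attained by i=1)
p(-7) = min(8+0·(-7)=8, -5+1·(-7)=-12, 5+2·(-7)=-9) = -12 (attained by i=1)
p(8) = min(8+0·8=8, -5+1·8=3, 5+2·8=21) = 3 (attained by i=1)
Answer: p(1) = -4; p(7) = 2; p(-7) = -12; p(8) = 3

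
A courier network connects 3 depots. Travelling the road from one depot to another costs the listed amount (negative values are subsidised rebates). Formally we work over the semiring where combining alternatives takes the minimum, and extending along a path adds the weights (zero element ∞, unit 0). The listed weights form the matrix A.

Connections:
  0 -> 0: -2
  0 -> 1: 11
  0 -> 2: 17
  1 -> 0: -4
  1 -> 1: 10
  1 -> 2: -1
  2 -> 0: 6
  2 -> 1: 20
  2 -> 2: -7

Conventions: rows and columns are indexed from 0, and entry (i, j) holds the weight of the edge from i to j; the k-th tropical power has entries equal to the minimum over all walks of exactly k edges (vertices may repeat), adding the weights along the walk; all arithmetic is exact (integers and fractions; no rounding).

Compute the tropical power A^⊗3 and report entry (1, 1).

A^⊗2:
  [-4, 9, 10]
  [-6, 7, -8]
  [-1, 13, -14]
A^⊗3:
  [-6, 7, 3]
  [-8, 5, -15]
  [-8, 6, -21]
Key observation: the optimum is the walk 1->0->0->1, with weight (-4) + (-2) + 11 = 5.
Optimal value attained by: walk 1->0->0->1.
Answer: (A^⊗3)[1][1] = 5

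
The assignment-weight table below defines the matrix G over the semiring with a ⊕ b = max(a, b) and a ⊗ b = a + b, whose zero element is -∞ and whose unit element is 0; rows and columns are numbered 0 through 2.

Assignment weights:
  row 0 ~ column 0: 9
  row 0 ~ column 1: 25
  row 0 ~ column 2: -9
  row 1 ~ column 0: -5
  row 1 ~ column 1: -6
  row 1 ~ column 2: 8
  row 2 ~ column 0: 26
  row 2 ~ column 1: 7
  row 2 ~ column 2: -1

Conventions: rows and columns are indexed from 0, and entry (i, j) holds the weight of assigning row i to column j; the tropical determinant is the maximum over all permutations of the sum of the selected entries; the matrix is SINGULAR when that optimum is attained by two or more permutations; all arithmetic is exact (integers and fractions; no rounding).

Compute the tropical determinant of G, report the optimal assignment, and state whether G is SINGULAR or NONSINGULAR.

σ = (0, 1, 2): 9 + (-6) + (-1) = 2
σ = (0, 2, 1): 9 + 8 + 7 = 24
σ = (1, 0, 2): 25 + (-5) + (-1) = 19
σ = (1, 2, 0): 25 + 8 + 26 = 59
σ = (2, 0, 1): (-9) + (-5) + 7 = -7
σ = (2, 1, 0): (-9) + (-6) + 26 = 11
Optimal value attained by: σ = (1, 2, 0).
Answer: det⊕(G) = 59; verdict: NONSINGULAR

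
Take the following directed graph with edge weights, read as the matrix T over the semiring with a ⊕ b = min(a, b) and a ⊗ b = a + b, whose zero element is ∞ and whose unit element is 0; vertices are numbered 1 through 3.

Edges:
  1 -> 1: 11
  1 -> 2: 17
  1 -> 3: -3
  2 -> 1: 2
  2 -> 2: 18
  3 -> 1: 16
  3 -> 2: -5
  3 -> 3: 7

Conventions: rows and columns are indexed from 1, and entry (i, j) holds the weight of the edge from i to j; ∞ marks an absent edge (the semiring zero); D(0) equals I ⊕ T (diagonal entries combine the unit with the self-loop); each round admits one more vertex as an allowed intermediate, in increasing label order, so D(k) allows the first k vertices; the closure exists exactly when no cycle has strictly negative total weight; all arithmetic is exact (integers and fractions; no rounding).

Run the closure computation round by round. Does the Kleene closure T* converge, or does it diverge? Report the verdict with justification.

D(0):
  [0, 17, -3]
  [2, 0, ∞]
  [16, -5, 0]
D(1):
  [0, 17, -3]
  [2, 0, -1]
  [16, -5, 0]
Detection: at round 2, diagonal entry (3, 3) turns strictly negative.
Key observation: the cycle 3->2->1->3 has total weight (-5) + 2 + (-3), which is strictly negative.
Answer: DIVERGES — negative cycle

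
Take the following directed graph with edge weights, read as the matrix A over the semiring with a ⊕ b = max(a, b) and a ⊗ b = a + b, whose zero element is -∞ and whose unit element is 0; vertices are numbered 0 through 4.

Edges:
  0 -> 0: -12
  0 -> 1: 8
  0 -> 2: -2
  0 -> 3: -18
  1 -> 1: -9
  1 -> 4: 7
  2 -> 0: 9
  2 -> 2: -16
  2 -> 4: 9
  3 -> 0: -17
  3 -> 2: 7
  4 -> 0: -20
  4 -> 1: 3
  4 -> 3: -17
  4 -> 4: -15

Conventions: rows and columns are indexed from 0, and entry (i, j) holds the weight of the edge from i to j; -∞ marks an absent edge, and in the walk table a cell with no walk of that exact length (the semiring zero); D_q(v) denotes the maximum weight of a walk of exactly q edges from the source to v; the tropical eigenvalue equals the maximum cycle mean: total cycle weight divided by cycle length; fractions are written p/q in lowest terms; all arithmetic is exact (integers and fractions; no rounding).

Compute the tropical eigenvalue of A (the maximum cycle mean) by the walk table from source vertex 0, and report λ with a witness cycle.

q=0: [0, -∞, -∞, -∞, -∞]
q=1: [-12, 8, -2, -18, -∞]
q=2: [7, -1, -11, -30, 15]
q=3: [-2, 18, 5, -2, 6]
q=4: [14, 9, 5, -11, 25]
q=5: [14, 28, 12, 8, 16]
Optimal cycle mean attained by: cycle 1->4->1, total 7 + 3, length 2.
Answer: λ = 5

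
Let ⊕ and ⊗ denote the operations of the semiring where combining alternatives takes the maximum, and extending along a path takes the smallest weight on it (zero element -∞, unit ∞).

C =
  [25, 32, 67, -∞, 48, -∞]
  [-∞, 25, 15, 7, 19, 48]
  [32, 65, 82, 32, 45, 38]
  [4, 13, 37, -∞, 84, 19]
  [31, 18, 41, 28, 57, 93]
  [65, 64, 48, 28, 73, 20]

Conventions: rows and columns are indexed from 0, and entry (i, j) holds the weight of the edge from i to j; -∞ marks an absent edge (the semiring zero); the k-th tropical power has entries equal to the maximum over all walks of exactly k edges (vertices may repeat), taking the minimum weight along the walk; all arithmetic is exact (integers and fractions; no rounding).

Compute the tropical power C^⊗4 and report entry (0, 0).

C^⊗2:
  [32, 65, 67, 32, 48, 48]
  [48, 48, 48, 28, 48, 25]
  [38, 65, 82, 32, 45, 48]
  [32, 37, 41, 32, 57, 84]
  [65, 64, 48, 32, 73, 57]
  [32, 48, 65, 32, 57, 73]
C^⊗3:
  [48, 65, 67, 32, 48, 48]
  [32, 48, 48, 32, 48, 48]
  [48, 65, 82, 32, 48, 48]
  [65, 64, 48, 32, 73, 57]
  [57, 57, 65, 32, 57, 73]
  [65, 65, 65, 32, 73, 57]
C^⊗4:
  [48, 65, 67, 32, 48, 48]
  [48, 48, 48, 32, 48, 48]
  [48, 65, 82, 32, 48, 48]
  [57, 57, 65, 32, 57, 73]
  [65, 65, 65, 32, 73, 57]
  [57, 65, 65, 32, 57, 73]
Key observation: the optimum is the walk 0->2->1->5->0, with weight 67 min 65 min 48 min 65 = 48.
Optimal value attained by: walk 0->2->1->5->0.
Answer: (C^⊗4)[0][0] = 48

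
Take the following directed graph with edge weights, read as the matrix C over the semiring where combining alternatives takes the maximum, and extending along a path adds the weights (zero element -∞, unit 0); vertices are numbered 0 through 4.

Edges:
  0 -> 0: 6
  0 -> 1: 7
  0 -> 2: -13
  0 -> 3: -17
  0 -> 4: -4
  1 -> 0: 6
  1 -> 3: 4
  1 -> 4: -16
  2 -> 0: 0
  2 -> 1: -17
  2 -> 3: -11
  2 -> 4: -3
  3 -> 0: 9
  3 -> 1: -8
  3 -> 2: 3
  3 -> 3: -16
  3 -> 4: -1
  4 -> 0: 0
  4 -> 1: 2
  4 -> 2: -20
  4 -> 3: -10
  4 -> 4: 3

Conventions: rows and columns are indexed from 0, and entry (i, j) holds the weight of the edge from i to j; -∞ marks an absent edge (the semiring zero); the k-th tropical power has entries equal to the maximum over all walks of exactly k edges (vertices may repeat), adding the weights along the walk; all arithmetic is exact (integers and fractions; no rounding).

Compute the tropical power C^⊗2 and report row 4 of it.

C^⊗2:
  [13, 13, -7, 11, 2]
  [13, 13, 7, -11, 3]
  [6, 7, -8, -13, 0]
  [15, 16, -4, -4, 5]
  [8, 7, -7, 6, 6]
Answer: row 4 of C^⊗2 = [8, 7, -7, 6, 6]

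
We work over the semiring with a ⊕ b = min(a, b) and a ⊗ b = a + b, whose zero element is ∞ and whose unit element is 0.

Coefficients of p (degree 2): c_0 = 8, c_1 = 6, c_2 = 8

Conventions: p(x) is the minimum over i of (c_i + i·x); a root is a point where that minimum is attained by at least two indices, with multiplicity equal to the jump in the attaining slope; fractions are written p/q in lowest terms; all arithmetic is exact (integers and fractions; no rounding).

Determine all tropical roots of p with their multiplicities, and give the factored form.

hull edge (i=0, c=8) to (i=1, c=6): slope -2, span 1
hull edge (i=1, c=6) to (i=2, c=8): slope 2, span 1
Factored form: p(x) = 8 ⊗ (x ⊕ (-2)) ⊗ (x ⊕ 2)
Answer: roots = -2 (mult 1), 2 (mult 1)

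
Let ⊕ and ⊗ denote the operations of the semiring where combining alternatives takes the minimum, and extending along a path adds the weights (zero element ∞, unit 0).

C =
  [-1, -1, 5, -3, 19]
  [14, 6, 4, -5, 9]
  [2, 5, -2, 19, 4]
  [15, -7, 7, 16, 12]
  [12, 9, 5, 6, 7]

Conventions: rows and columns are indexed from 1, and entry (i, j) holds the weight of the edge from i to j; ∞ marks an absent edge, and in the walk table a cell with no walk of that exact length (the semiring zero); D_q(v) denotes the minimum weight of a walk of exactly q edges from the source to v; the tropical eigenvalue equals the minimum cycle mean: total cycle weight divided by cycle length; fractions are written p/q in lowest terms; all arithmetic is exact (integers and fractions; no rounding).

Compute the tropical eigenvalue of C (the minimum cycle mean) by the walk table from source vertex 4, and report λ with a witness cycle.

q=0: [∞, ∞, ∞, 0, ∞]
q=1: [15, -7, 7, 16, 12]
q=2: [7, -1, -3, -12, 2]
q=3: [-1, -19, -5, -6, 0]
q=4: [-5, -13, -15, -24, -10]
q=5: [-13, -31, -17, -18, -12]
Optimal cycle mean attained by: cycle 2->4->2, total (-5) + (-7), length 2.
Answer: λ = -6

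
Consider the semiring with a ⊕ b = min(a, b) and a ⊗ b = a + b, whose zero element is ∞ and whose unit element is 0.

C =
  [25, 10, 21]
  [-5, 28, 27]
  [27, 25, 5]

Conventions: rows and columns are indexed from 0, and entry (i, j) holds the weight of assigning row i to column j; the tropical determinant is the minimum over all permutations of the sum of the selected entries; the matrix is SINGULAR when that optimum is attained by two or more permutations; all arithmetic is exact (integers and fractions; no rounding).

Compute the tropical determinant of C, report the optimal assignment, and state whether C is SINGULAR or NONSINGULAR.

σ = (0, 1, 2): 25 + 28 + 5 = 58
σ = (0, 2, 1): 25 + 27 + 25 = 77
σ = (1, 0, 2): 10 + (-5) + 5 = 10
σ = (1, 2, 0): 10 + 27 + 27 = 64
σ = (2, 0, 1): 21 + (-5) + 25 = 41
σ = (2, 1, 0): 21 + 28 + 27 = 76
Optimal value attained by: σ = (1, 0, 2).
Answer: det⊕(C) = 10; verdict: NONSINGULAR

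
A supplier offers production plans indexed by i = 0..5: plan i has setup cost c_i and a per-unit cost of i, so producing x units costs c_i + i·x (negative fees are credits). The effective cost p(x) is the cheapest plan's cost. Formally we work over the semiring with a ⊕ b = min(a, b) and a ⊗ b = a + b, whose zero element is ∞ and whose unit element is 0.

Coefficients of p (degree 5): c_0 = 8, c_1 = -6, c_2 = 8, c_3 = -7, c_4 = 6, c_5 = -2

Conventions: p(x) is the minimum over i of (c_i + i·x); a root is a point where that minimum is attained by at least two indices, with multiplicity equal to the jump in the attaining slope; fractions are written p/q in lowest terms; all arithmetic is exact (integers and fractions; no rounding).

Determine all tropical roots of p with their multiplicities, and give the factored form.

hull edge (i=0, c=8) to (i=1, c=-6): slope -14, span 1
hull edge (i=1, c=-6) to (i=3, c=-7): slope -1/2, span 2
hull edge (i=3, c=-7) to (i=5, c=-2): slope 5/2, span 2
Factored form: p(x) = -2 ⊗ (x ⊕ (-5/2)) ⊗ (x ⊕ (-5/2)) ⊗ (x ⊕ 1/2) ⊗ (x ⊕ 1/2) ⊗ (x ⊕ 14)
Answer: roots = -5/2 (mult 2), 1/2 (mult 2), 14 (mult 1)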